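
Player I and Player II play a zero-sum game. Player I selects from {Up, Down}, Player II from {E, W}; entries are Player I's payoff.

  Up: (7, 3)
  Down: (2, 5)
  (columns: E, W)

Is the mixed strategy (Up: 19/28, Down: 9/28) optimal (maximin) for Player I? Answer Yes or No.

No

Against E this mix gives (19/28)·7 + (9/28)·2 = 151/28.
Against W this mix gives (19/28)·3 + (9/28)·5 = 51/14.
Player II will play W, holding Player I to 51/14. Shifting weight toward the row that does better against W would raise this floor (the equalizing mix achieves 29/7 against both W and E), so the proposed strategy is not optimal.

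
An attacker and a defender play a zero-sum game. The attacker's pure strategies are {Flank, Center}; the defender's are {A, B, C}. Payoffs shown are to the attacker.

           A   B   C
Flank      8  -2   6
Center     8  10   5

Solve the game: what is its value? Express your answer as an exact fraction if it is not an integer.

70/13

Row minima: Flank → -2, Center → 5; maximin = 5.
Column maxima: A → 8, B → 10, C → 6; minimax = 6.
5 ≠ 6, so there is no saddle point; optimal play is mixed.
A is strictly dominated by C (it gives the attacker strictly more in every row), so the defender never plays it.
On the remaining 2×2 (Flank, Center vs B, C):
Let the attacker play Flank with probability p. Expected payoff against B: (-2)p + 10(1−p) = −12p + 10; against C: 6p + 5(1−p) = p + 5.
Setting these equal: −12p + 10 = p + 5 ⇒ −13p = -5 ⇒ p = 5/13, and the value is (-12)·(5/13) + 10 = 70/13.
For the defender: with q = P(B), equating Flank's and Center's payoffs gives −8q + 6 = 5q + 5 ⇒ q = 1/13.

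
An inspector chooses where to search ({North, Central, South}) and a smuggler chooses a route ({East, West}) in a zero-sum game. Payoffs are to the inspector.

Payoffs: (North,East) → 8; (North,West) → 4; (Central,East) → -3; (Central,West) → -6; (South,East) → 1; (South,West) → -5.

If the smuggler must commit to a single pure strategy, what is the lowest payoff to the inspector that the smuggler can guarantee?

Column maxima: East → 8, West → 4.
The smallest of these is 4.

4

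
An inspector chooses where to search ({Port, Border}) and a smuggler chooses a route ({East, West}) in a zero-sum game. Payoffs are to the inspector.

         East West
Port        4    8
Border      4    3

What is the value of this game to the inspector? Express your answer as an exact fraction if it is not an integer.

4

Row minima: Port → 4, Border → 3; maximin = 4.
Column maxima: East → 4, West → 8; minimax = 4.
Since maximin = minimax = 4, there is a saddle point and the value is 4.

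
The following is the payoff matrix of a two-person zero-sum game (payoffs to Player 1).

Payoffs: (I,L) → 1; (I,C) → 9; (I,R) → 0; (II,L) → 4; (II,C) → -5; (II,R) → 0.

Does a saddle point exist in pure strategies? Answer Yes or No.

Yes

Row minima: I → 0, II → -5; maximin = 0.
Column maxima: L → 4, C → 9, R → 0; minimax = 0.
maximin = minimax = 0, so a saddle point exists.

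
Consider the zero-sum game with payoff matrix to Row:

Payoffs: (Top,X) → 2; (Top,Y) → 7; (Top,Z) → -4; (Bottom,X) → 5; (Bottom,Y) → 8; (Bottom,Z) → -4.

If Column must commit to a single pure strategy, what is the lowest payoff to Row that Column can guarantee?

-4

Column maxima: X → 5, Y → 8, Z → -4.
The smallest of these is -4.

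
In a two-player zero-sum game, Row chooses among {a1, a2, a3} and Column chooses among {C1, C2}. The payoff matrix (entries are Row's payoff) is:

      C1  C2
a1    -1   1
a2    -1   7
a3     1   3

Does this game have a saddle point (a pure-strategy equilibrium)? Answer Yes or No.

Yes

Row minima: a1 → -1, a2 → -1, a3 → 1; maximin = 1.
Column maxima: C1 → 1, C2 → 7; minimax = 1.
maximin = minimax = 1, so a saddle point exists.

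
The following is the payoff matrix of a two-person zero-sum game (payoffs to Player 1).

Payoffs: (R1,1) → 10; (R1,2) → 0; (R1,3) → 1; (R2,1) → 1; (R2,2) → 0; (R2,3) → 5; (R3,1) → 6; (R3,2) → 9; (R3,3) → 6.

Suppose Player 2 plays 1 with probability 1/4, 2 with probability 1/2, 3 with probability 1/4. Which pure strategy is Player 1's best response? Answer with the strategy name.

R3

Expected payoff of R1: (1/4)·10 + (1/2)·0 + (1/4)·1 = 11/4.
Expected payoff of R2: (1/4)·1 + (1/2)·0 + (1/4)·5 = 3/2.
Expected payoff of R3: (1/4)·6 + (1/2)·9 + (1/4)·6 = 15/2.
The largest is 15/2, so Player 1's best response is R3.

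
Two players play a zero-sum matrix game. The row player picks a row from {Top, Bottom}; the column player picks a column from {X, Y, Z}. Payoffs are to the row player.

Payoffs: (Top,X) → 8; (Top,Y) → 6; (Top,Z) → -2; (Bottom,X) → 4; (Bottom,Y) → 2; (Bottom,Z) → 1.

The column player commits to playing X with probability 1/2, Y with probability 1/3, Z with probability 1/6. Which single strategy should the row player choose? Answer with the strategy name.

Expected payoff of Top: (1/2)·8 + (1/3)·6 + (1/6)·(-2) = 17/3.
Expected payoff of Bottom: (1/2)·4 + (1/3)·2 + (1/6)·1 = 17/6.
The largest is 17/3, so the row player's best response is Top.

Top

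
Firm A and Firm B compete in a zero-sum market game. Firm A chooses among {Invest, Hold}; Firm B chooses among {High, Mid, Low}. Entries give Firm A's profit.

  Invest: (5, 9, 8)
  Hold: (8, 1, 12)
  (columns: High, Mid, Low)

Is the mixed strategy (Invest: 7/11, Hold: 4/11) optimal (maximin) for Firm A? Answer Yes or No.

Yes

Against High this mix gives (7/11)·5 + (4/11)·8 = 67/11.
Against Mid this mix gives (7/11)·9 + (4/11)·1 = 67/11.
Against Low this mix gives (7/11)·8 + (4/11)·12 = 104/11.
All of Firm B's active replies (High, Mid) yield 67/11, and no column does worse for Firm A. The mix makes Firm B indifferent and guarantees 67/11, so it is optimal.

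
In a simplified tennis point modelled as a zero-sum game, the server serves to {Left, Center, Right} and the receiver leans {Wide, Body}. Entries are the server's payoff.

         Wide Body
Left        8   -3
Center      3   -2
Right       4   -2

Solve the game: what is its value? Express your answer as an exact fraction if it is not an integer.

Row minima: Left → -3, Center → -2, Right → -2; maximin = -2.
Column maxima: Wide → 8, Body → -2; minimax = -2.
Since maximin = minimax = -2, there is a saddle point and the value is -2.

-2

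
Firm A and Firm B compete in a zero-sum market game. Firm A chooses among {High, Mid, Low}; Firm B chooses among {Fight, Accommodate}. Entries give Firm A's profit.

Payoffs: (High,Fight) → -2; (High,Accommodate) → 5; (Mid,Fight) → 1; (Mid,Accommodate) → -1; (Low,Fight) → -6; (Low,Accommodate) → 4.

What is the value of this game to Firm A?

Row minima: High → -2, Mid → -1, Low → -6; maximin = -1.
Column maxima: Fight → 1, Accommodate → 5; minimax = 1.
-1 ≠ 1, so there is no saddle point; optimal play is mixed.
Low is strictly dominated by High, so Firm A never plays it.
On the remaining 2×2 (High, Mid vs Fight, Accommodate):
Let Firm A play High with probability p. Expected payoff against Fight: (-2)p + 1(1−p) = −3p + 1; against Accommodate: 5p + (-1)(1−p) = 6p − 1.
Setting these equal: −3p + 1 = 6p − 1 ⇒ −9p = -2 ⇒ p = 2/9, and the value is (-3)·(2/9) + 1 = 1/3.
For Firm B: with q = P(Fight), equating High's and Mid's payoffs gives −7q + 5 = 2q − 1 ⇒ q = 2/3.

1/3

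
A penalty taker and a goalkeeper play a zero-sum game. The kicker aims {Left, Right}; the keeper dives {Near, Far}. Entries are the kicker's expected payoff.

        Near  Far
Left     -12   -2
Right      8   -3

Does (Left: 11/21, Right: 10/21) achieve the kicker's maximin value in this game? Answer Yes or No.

Against Near this mix gives (11/21)·(-12) + (10/21)·8 = -52/21.
Against Far this mix gives (11/21)·(-2) + (10/21)·(-3) = -52/21.
All of the keeper's active replies (Near, Far) yield -52/21, and no column does worse for the kicker. The mix makes the keeper indifferent and guarantees -52/21, so it is optimal.

Yes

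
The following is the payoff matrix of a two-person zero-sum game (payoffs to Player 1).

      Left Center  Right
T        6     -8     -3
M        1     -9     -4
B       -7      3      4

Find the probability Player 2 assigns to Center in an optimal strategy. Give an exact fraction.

Row minima: T → -8, M → -9, B → -7; maximin = -7.
Column maxima: Left → 6, Center → 3, Right → 4; minimax = 3.
-7 ≠ 3, so there is no saddle point; optimal play is mixed.
M is strictly dominated by T, so Player 1 never plays it.
Right is strictly dominated by Center (it gives Player 1 strictly more in every row), so Player 2 never plays it.
On the remaining 2×2 (T, B vs Left, Center):
Let Player 1 play T with probability p. Expected payoff against Left: 6p + (-7)(1−p) = 13p − 7; against Center: (-8)p + 3(1−p) = −11p + 3.
Setting these equal: 13p − 7 = −11p + 3 ⇒ 24p = 10 ⇒ p = 5/12, and the value is (13)·(5/12) − 7 = -19/12.
For Player 2: with q = P(Left), equating T's and B's payoffs gives 14q − 8 = −10q + 3 ⇒ q = 11/24.

13/24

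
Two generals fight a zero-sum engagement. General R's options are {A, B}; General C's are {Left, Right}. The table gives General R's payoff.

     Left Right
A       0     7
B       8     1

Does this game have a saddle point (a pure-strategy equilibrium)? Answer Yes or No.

Row minima: A → 0, B → 1; maximin = 1.
Column maxima: Left → 8, Right → 7; minimax = 7.
1 ≠ 7, so no pure-strategy equilibrium exists.

No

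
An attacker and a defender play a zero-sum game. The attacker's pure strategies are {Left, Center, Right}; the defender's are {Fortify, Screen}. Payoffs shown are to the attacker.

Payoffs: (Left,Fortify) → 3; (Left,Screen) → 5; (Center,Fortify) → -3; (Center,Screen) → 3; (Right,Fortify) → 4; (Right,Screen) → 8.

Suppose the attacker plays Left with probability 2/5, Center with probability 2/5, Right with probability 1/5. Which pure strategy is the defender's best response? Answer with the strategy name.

If the defender plays Fortify, the attacker's expected payoff is (2/5)·3 + (2/5)·(-3) + (1/5)·4 = 4/5.
If the defender plays Screen, the attacker's expected payoff is (2/5)·5 + (2/5)·3 + (1/5)·8 = 24/5.
The defender minimizes the attacker's payoff; the smallest is 4/5, so the best response is Fortify.

Fortify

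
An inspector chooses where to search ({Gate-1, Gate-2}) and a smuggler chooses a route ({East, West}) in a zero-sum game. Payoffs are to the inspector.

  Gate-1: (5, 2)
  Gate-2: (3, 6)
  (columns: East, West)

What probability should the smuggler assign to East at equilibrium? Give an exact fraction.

2/3

Row minima: Gate-1 → 2, Gate-2 → 3; maximin = 3.
Column maxima: East → 5, West → 6; minimax = 5.
3 ≠ 5, so there is no saddle point; optimal play is mixed.
Let the inspector play Gate-1 with probability p. Expected payoff against East: 5p + 3(1−p) = 2p + 3; against West: 2p + 6(1−p) = −4p + 6.
Setting these equal: 2p + 3 = −4p + 6 ⇒ 6p = 3 ⇒ p = 1/2, and the value is (2)·(1/2) + 3 = 4.
For the smuggler: with q = P(East), equating Gate-1's and Gate-2's payoffs gives 3q + 2 = −3q + 6 ⇒ q = 2/3.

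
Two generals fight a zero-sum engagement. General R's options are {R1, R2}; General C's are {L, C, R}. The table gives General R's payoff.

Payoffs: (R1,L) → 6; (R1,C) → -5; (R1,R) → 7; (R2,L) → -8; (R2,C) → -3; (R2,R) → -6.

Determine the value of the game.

Row minima: R1 → -5, R2 → -8; maximin = -5.
Column maxima: L → 6, C → -3, R → 7; minimax = -3.
-5 ≠ -3, so there is no saddle point; optimal play is mixed.
R is strictly dominated by L (it gives General R strictly more in every row), so General C never plays it.
On the remaining 2×2 (R1, R2 vs L, C):
Let General R play R1 with probability p. Expected payoff against L: 6p + (-8)(1−p) = 14p − 8; against C: (-5)p + (-3)(1−p) = −2p − 3.
Setting these equal: 14p − 8 = −2p − 3 ⇒ 16p = 5 ⇒ p = 5/16, and the value is (14)·(5/16) − 8 = -29/8.
For General C: with q = P(L), equating R1's and R2's payoffs gives 11q − 5 = −5q − 3 ⇒ q = 1/8.

-29/8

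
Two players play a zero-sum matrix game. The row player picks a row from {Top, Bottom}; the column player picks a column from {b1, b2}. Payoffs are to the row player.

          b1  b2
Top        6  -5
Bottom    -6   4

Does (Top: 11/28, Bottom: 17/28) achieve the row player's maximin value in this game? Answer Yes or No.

Against b1 this mix gives (11/28)·6 + (17/28)·(-6) = -9/7.
Against b2 this mix gives (11/28)·(-5) + (17/28)·4 = 13/28.
The column player will play b1, holding the row player to -9/7. Shifting weight toward the row that does better against b1 would raise this floor (the equalizing mix achieves -2/7 against both b1 and b2), so the proposed strategy is not optimal.

No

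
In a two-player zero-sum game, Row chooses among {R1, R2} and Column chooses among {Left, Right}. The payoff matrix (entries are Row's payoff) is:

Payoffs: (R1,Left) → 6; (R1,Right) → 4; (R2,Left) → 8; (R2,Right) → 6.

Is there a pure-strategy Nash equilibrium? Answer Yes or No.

Yes

Row minima: R1 → 4, R2 → 6; maximin = 6.
Column maxima: Left → 8, Right → 6; minimax = 6.
maximin = minimax = 6, so a saddle point exists.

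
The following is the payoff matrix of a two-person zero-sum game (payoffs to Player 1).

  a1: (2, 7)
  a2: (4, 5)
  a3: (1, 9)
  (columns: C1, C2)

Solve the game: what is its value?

4

Row minima: a1 → 2, a2 → 4, a3 → 1; maximin = 4.
Column maxima: C1 → 4, C2 → 9; minimax = 4.
Since maximin = minimax = 4, there is a saddle point and the value is 4.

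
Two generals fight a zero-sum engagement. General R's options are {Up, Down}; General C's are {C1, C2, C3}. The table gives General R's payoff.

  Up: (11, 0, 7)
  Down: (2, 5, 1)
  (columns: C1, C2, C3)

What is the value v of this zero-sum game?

35/11

Row minima: Up → 0, Down → 1; maximin = 1.
Column maxima: C1 → 11, C2 → 5, C3 → 7; minimax = 5.
1 ≠ 5, so there is no saddle point; optimal play is mixed.
C1 is strictly dominated by C3 (it gives General R strictly more in every row), so General C never plays it.
On the remaining 2×2 (Up, Down vs C2, C3):
Let General R play Up with probability p. Expected payoff against C2: 0p + 5(1−p) = −5p + 5; against C3: 7p + 1(1−p) = 6p + 1.
Setting these equal: −5p + 5 = 6p + 1 ⇒ −11p = -4 ⇒ p = 4/11, and the value is (-5)·(4/11) + 5 = 35/11.
For General C: with q = P(C2), equating Up's and Down's payoffs gives −7q + 7 = 4q + 1 ⇒ q = 6/11.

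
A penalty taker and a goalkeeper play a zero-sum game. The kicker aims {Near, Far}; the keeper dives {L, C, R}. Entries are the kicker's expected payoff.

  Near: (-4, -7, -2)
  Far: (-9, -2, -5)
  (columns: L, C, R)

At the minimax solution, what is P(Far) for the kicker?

Row minima: Near → -7, Far → -9; maximin = -7.
Column maxima: L → -4, C → -2, R → -2; minimax = -4.
-7 ≠ -4, so there is no saddle point; optimal play is mixed.
R is strictly dominated by L (it gives the kicker strictly more in every row), so the keeper never plays it.
On the remaining 2×2 (Near, Far vs L, C):
Let the kicker play Near with probability p. Expected payoff against L: (-4)p + (-9)(1−p) = 5p − 9; against C: (-7)p + (-2)(1−p) = −5p − 2.
Setting these equal: 5p − 9 = −5p − 2 ⇒ 10p = 7 ⇒ p = 7/10, and the value is (5)·(7/10) − 9 = -11/2.
For the keeper: with q = P(L), equating Near's and Far's payoffs gives 3q − 7 = −7q − 2 ⇒ q = 1/2.

3/10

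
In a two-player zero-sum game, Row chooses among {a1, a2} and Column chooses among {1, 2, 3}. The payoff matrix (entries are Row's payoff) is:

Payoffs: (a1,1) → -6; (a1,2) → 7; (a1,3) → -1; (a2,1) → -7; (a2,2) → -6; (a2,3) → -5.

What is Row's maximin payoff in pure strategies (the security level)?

Row minima: a1 → -6, a2 → -7.
The best of these is -6.

-6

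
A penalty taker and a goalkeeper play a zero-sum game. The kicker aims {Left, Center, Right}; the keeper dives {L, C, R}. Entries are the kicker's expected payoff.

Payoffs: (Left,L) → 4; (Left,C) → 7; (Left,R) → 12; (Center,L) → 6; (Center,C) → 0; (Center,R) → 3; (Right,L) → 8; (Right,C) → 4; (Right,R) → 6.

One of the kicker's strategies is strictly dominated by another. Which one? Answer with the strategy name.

Center

Right gives a strictly higher payoff than Center against every column: 8 > 6, 4 > 0, 6 > 3.
So Center is strictly dominated and the kicker never plays it.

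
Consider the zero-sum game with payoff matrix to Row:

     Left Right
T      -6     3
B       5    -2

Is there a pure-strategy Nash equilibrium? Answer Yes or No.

No

Row minima: T → -6, B → -2; maximin = -2.
Column maxima: Left → 5, Right → 3; minimax = 3.
-2 ≠ 3, so no pure-strategy equilibrium exists.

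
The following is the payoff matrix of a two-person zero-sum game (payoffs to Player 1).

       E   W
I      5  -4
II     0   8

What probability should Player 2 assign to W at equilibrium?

Row minima: I → -4, II → 0; maximin = 0.
Column maxima: E → 5, W → 8; minimax = 5.
0 ≠ 5, so there is no saddle point; optimal play is mixed.
Let Player 1 play I with probability p. Expected payoff against E: 5p + 0(1−p) = 5p; against W: (-4)p + 8(1−p) = −12p + 8.
Setting these equal: 5p = −12p + 8 ⇒ 17p = 8 ⇒ p = 8/17, and the value is (5)·(8/17) = 40/17.
For Player 2: with q = P(E), equating I's and II's payoffs gives 9q − 4 = −8q + 8 ⇒ q = 12/17.

5/17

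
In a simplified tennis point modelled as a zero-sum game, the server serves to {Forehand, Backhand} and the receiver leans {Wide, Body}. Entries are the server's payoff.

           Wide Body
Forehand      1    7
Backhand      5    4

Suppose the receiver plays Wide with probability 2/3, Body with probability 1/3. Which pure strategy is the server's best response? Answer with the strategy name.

Backhand

Expected payoff of Forehand: (2/3)·1 + (1/3)·7 = 3.
Expected payoff of Backhand: (2/3)·5 + (1/3)·4 = 14/3.
The largest is 14/3, so the server's best response is Backhand.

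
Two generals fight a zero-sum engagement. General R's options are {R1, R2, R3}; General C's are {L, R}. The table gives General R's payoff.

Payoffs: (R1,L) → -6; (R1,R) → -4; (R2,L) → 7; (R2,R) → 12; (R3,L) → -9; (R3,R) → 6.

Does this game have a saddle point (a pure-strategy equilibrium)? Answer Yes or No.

Row minima: R1 → -6, R2 → 7, R3 → -9; maximin = 7.
Column maxima: L → 7, R → 12; minimax = 7.
maximin = minimax = 7, so a saddle point exists.

Yes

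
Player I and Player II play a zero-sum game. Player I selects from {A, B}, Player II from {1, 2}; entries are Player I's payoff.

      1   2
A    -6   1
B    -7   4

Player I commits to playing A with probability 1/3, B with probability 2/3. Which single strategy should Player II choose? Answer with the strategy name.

1

If Player II plays 1, Player I's expected payoff is (1/3)·(-6) + (2/3)·(-7) = -20/3.
If Player II plays 2, Player I's expected payoff is (1/3)·1 + (2/3)·4 = 3.
Player II minimizes Player I's payoff; the smallest is -20/3, so the best response is 1.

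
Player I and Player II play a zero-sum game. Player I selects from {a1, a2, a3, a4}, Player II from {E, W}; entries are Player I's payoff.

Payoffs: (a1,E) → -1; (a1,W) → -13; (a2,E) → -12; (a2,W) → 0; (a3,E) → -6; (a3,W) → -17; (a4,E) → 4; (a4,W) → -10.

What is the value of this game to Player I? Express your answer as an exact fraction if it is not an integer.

-60/13

Row minima: a1 → -13, a2 → -12, a3 → -17, a4 → -10; maximin = -10.
Column maxima: E → 4, W → 0; minimax = 0.
-10 ≠ 0, so there is no saddle point; optimal play is mixed.
a1 is strictly dominated by a4, so Player I never plays it.
a3 is strictly dominated by a4, so Player I never plays it.
On the remaining 2×2 (a2, a4 vs E, W):
Let Player I play a2 with probability p. Expected payoff against E: (-12)p + 4(1−p) = −16p + 4; against W: 0p + (-10)(1−p) = 10p − 10.
Setting these equal: −16p + 4 = 10p − 10 ⇒ −26p = -14 ⇒ p = 7/13, and the value is (-16)·(7/13) + 4 = -60/13.
For Player II: with q = P(E), equating a2's and a4's payoffs gives −12q = 14q − 10 ⇒ q = 5/13.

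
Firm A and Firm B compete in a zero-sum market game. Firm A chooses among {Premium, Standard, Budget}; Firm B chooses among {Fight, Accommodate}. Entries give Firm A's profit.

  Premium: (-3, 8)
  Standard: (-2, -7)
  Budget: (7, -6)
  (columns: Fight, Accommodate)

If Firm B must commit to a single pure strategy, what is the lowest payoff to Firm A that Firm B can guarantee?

7

Column maxima: Fight → 7, Accommodate → 8.
The smallest of these is 7.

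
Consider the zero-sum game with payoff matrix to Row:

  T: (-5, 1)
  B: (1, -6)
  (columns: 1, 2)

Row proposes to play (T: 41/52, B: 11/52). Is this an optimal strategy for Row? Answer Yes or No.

No

Against 1 this mix gives (41/52)·(-5) + (11/52)·1 = -97/26.
Against 2 this mix gives (41/52)·1 + (11/52)·(-6) = -25/52.
Column will play 1, holding Row to -97/26. Shifting weight toward the row that does better against 1 would raise this floor (the equalizing mix achieves -29/13 against both 1 and 2), so the proposed strategy is not optimal.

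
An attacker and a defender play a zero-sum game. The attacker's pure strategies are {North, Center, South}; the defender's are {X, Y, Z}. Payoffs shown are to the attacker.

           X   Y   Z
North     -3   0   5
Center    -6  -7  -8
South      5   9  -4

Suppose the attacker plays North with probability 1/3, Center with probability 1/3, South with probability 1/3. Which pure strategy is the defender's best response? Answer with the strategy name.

Z

If the defender plays X, the attacker's expected payoff is (1/3)·(-3) + (1/3)·(-6) + (1/3)·5 = -4/3.
If the defender plays Y, the attacker's expected payoff is (1/3)·0 + (1/3)·(-7) + (1/3)·9 = 2/3.
If the defender plays Z, the attacker's expected payoff is (1/3)·5 + (1/3)·(-8) + (1/3)·(-4) = -7/3.
The defender minimizes the attacker's payoff; the smallest is -7/3, so the best response is Z.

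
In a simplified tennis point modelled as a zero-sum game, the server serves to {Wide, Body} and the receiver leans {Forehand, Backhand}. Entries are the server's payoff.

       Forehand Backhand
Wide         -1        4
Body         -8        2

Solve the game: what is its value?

Row minima: Wide → -1, Body → -8; maximin = -1.
Column maxima: Forehand → -1, Backhand → 4; minimax = -1.
Since maximin = minimax = -1, there is a saddle point and the value is -1.

-1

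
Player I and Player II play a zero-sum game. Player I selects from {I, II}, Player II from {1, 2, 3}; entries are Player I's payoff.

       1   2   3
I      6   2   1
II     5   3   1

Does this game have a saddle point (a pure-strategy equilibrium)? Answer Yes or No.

Row minima: I → 1, II → 1; maximin = 1.
Column maxima: 1 → 6, 2 → 3, 3 → 1; minimax = 1.
maximin = minimax = 1, so a saddle point exists.

Yes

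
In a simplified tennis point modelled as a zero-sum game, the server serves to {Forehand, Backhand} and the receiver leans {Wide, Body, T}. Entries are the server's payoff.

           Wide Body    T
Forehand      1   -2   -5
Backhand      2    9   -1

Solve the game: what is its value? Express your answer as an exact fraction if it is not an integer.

-1

Row minima: Forehand → -5, Backhand → -1; maximin = -1.
Column maxima: Wide → 2, Body → 9, T → -1; minimax = -1.
Since maximin = minimax = -1, there is a saddle point and the value is -1.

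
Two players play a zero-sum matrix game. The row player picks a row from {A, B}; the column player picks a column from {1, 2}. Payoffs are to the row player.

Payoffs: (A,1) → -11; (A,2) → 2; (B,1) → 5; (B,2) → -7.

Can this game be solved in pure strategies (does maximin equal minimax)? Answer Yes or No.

No

Row minima: A → -11, B → -7; maximin = -7.
Column maxima: 1 → 5, 2 → 2; minimax = 2.
-7 ≠ 2, so no pure-strategy equilibrium exists.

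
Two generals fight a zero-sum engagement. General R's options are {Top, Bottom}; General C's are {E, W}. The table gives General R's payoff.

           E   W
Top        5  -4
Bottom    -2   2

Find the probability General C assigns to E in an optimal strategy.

6/13

Row minima: Top → -4, Bottom → -2; maximin = -2.
Column maxima: E → 5, W → 2; minimax = 2.
-2 ≠ 2, so there is no saddle point; optimal play is mixed.
Let General R play Top with probability p. Expected payoff against E: 5p + (-2)(1−p) = 7p − 2; against W: (-4)p + 2(1−p) = −6p + 2.
Setting these equal: 7p − 2 = −6p + 2 ⇒ 13p = 4 ⇒ p = 4/13, and the value is (7)·(4/13) − 2 = 2/13.
For General C: with q = P(E), equating Top's and Bottom's payoffs gives 9q − 4 = −4q + 2 ⇒ q = 6/13.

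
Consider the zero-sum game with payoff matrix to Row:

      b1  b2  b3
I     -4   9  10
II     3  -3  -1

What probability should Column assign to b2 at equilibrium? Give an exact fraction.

7/19

Row minima: I → -4, II → -3; maximin = -3.
Column maxima: b1 → 3, b2 → 9, b3 → 10; minimax = 3.
-3 ≠ 3, so there is no saddle point; optimal play is mixed.
b3 is strictly dominated by b2 (it gives Row strictly more in every row), so Column never plays it.
On the remaining 2×2 (I, II vs b1, b2):
Let Row play I with probability p. Expected payoff against b1: (-4)p + 3(1−p) = −7p + 3; against b2: 9p + (-3)(1−p) = 12p − 3.
Setting these equal: −7p + 3 = 12p − 3 ⇒ −19p = -6 ⇒ p = 6/19, and the value is (-7)·(6/19) + 3 = 15/19.
For Column: with q = P(b1), equating I's and II's payoffs gives −13q + 9 = 6q − 3 ⇒ q = 12/19.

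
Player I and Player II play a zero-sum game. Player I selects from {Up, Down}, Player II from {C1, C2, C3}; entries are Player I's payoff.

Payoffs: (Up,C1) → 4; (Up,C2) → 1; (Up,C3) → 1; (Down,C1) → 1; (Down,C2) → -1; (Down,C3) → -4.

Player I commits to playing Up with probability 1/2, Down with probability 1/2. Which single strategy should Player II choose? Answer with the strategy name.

If Player II plays C1, Player I's expected payoff is (1/2)·4 + (1/2)·1 = 5/2.
If Player II plays C2, Player I's expected payoff is (1/2)·1 + (1/2)·(-1) = 0.
If Player II plays C3, Player I's expected payoff is (1/2)·1 + (1/2)·(-4) = -3/2.
Player II minimizes Player I's payoff; the smallest is -3/2, so the best response is C3.

C3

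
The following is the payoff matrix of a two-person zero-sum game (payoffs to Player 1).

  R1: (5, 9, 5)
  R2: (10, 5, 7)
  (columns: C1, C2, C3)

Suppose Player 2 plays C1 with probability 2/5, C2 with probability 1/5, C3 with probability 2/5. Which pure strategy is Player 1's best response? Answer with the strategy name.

R2

Expected payoff of R1: (2/5)·5 + (1/5)·9 + (2/5)·5 = 29/5.
Expected payoff of R2: (2/5)·10 + (1/5)·5 + (2/5)·7 = 39/5.
The largest is 39/5, so Player 1's best response is R2.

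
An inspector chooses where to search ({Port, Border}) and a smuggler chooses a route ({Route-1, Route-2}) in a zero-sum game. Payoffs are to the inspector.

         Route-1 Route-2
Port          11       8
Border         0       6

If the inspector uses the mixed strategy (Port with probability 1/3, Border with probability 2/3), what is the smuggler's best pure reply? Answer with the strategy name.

If the smuggler plays Route-1, the inspector's expected payoff is (1/3)·11 + (2/3)·0 = 11/3.
If the smuggler plays Route-2, the inspector's expected payoff is (1/3)·8 + (2/3)·6 = 20/3.
The smuggler minimizes the inspector's payoff; the smallest is 11/3, so the best response is Route-1.

Route-1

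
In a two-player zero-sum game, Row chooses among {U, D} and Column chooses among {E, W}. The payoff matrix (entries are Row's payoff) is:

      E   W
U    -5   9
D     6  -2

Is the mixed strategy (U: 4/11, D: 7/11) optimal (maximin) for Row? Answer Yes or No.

Yes

Against E this mix gives (4/11)·(-5) + (7/11)·6 = 2.
Against W this mix gives (4/11)·9 + (7/11)·(-2) = 2.
All of Column's active replies (E, W) yield 2, and no column does worse for Row. The mix makes Column indifferent and guarantees 2, so it is optimal.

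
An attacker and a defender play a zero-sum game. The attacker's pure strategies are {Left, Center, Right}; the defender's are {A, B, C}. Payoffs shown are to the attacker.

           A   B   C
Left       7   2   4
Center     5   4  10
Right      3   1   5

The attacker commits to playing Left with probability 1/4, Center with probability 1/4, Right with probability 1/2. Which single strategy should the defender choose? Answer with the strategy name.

If the defender plays A, the attacker's expected payoff is (1/4)·7 + (1/4)·5 + (1/2)·3 = 9/2.
If the defender plays B, the attacker's expected payoff is (1/4)·2 + (1/4)·4 + (1/2)·1 = 2.
If the defender plays C, the attacker's expected payoff is (1/4)·4 + (1/4)·10 + (1/2)·5 = 6.
The defender minimizes the attacker's payoff; the smallest is 2, so the best response is B.

B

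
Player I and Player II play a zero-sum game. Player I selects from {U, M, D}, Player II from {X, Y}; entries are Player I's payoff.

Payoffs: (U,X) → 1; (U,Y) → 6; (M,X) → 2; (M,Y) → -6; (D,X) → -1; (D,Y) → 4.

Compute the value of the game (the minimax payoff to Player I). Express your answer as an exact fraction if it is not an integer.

Row minima: U → 1, M → -6, D → -1; maximin = 1.
Column maxima: X → 2, Y → 6; minimax = 2.
1 ≠ 2, so there is no saddle point; optimal play is mixed.
D is strictly dominated by U, so Player I never plays it.
On the remaining 2×2 (U, M vs X, Y):
Let Player I play U with probability p. Expected payoff against X: 1p + 2(1−p) = −p + 2; against Y: 6p + (-6)(1−p) = 12p − 6.
Setting these equal: −p + 2 = 12p − 6 ⇒ −13p = -8 ⇒ p = 8/13, and the value is (-1)·(8/13) + 2 = 18/13.
For Player II: with q = P(X), equating U's and M's payoffs gives −5q + 6 = 8q − 6 ⇒ q = 12/13.

18/13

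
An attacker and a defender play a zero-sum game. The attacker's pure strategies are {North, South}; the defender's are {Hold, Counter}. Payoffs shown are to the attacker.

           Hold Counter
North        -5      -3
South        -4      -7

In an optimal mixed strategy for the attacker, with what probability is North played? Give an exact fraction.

3/5

Row minima: North → -5, South → -7; maximin = -5.
Column maxima: Hold → -4, Counter → -3; minimax = -4.
-5 ≠ -4, so there is no saddle point; optimal play is mixed.
Let the attacker play North with probability p. Expected payoff against Hold: (-5)p + (-4)(1−p) = −p − 4; against Counter: (-3)p + (-7)(1−p) = 4p − 7.
Setting these equal: −p − 4 = 4p − 7 ⇒ −5p = -3 ⇒ p = 3/5, and the value is (-1)·(3/5) − 4 = -23/5.
For the defender: with q = P(Hold), equating North's and South's payoffs gives −2q − 3 = 3q − 7 ⇒ q = 4/5.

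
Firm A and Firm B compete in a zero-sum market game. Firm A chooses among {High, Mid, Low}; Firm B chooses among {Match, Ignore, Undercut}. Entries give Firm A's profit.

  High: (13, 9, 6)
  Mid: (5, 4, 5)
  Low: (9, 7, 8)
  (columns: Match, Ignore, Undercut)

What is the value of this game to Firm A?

Row minima: High → 6, Mid → 4, Low → 7; maximin = 7.
Column maxima: Match → 13, Ignore → 9, Undercut → 8; minimax = 8.
7 ≠ 8, so there is no saddle point; optimal play is mixed.
Mid is strictly dominated by High, so Firm A never plays it.
Match is strictly dominated by Ignore (it gives Firm A strictly more in every row), so Firm B never plays it.
On the remaining 2×2 (High, Low vs Ignore, Undercut):
Let Firm A play High with probability p. Expected payoff against Ignore: 9p + 7(1−p) = 2p + 7; against Undercut: 6p + 8(1−p) = −2p + 8.
Setting these equal: 2p + 7 = −2p + 8 ⇒ 4p = 1 ⇒ p = 1/4, and the value is (2)·(1/4) + 7 = 15/2.
For Firm B: with q = P(Ignore), equating High's and Low's payoffs gives 3q + 6 = −q + 8 ⇒ q = 1/2.

15/2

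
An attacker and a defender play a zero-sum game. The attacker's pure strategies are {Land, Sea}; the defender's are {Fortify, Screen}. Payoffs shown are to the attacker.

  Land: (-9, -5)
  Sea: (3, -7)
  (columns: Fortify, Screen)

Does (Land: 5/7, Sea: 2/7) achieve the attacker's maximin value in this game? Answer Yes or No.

Against Fortify this mix gives (5/7)·(-9) + (2/7)·3 = -39/7.
Against Screen this mix gives (5/7)·(-5) + (2/7)·(-7) = -39/7.
All of the defender's active replies (Fortify, Screen) yield -39/7, and no column does worse for the attacker. The mix makes the defender indifferent and guarantees -39/7, so it is optimal.

Yes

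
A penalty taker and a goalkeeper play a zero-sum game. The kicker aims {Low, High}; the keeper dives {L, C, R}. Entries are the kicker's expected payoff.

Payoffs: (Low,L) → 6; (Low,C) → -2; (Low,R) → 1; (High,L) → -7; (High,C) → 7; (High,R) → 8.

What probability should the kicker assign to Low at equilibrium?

7/11

Row minima: Low → -2, High → -7; maximin = -2.
Column maxima: L → 6, C → 7, R → 8; minimax = 6.
-2 ≠ 6, so there is no saddle point; optimal play is mixed.
R is strictly dominated by C (it gives the kicker strictly more in every row), so the keeper never plays it.
On the remaining 2×2 (Low, High vs L, C):
Let the kicker play Low with probability p. Expected payoff against L: 6p + (-7)(1−p) = 13p − 7; against C: (-2)p + 7(1−p) = −9p + 7.
Setting these equal: 13p − 7 = −9p + 7 ⇒ 22p = 14 ⇒ p = 7/11, and the value is (13)·(7/11) − 7 = 14/11.
For the keeper: with q = P(L), equating Low's and High's payoffs gives 8q − 2 = −14q + 7 ⇒ q = 9/22.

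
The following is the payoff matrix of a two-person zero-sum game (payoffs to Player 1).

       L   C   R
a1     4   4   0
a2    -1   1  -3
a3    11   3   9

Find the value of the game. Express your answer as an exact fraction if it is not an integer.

Row minima: a1 → 0, a2 → -3, a3 → 3; maximin = 3.
Column maxima: L → 11, C → 4, R → 9; minimax = 4.
3 ≠ 4, so there is no saddle point; optimal play is mixed.
a2 is strictly dominated by a1, so Player 1 never plays it.
L is strictly dominated by R (it gives Player 1 strictly more in every row), so Player 2 never plays it.
On the remaining 2×2 (a1, a3 vs C, R):
Let Player 1 play a1 with probability p. Expected payoff against C: 4p + 3(1−p) = p + 3; against R: 0p + 9(1−p) = −9p + 9.
Setting these equal: p + 3 = −9p + 9 ⇒ 10p = 6 ⇒ p = 3/5, and the value is (1)·(3/5) + 3 = 18/5.
For Player 2: with q = P(C), equating a1's and a3's payoffs gives 4q = −6q + 9 ⇒ q = 9/10.

18/5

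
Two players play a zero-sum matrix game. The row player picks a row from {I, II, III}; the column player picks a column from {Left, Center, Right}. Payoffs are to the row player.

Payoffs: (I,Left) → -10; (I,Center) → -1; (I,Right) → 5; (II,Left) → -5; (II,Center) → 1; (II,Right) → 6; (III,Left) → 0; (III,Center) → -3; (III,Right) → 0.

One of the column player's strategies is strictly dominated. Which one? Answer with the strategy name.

Center holds the row player's payoff strictly below Right in every row: -1 < 5, 1 < 6, -3 < 0.
So Right is strictly dominated for the column player.

Right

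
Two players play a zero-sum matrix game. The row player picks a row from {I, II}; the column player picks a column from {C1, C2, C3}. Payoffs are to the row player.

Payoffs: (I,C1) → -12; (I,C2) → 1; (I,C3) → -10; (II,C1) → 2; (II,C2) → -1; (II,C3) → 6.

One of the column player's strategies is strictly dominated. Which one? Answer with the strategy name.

C3

C1 holds the row player's payoff strictly below C3 in every row: -12 < -10, 2 < 6.
So C3 is strictly dominated for the column player.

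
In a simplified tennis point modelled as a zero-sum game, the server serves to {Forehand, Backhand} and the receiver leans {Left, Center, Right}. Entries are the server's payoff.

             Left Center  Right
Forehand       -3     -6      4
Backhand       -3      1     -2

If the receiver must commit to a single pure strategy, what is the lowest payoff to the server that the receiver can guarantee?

Column maxima: Left → -3, Center → 1, Right → 4.
The smallest of these is -3.

-3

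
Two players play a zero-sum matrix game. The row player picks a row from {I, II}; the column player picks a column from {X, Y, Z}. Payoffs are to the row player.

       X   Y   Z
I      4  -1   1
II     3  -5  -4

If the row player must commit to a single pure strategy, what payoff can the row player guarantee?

Row minima: I → -1, II → -5.
The best of these is -1.

-1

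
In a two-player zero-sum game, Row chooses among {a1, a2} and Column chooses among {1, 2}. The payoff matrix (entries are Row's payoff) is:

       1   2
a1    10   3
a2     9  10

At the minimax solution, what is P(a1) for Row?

1/8

Row minima: a1 → 3, a2 → 9; maximin = 9.
Column maxima: 1 → 10, 2 → 10; minimax = 10.
9 ≠ 10, so there is no saddle point; optimal play is mixed.
Let Row play a1 with probability p. Expected payoff against 1: 10p + 9(1−p) = p + 9; against 2: 3p + 10(1−p) = −7p + 10.
Setting these equal: p + 9 = −7p + 10 ⇒ 8p = 1 ⇒ p = 1/8, and the value is (1)·(1/8) + 9 = 73/8.
For Column: with q = P(1), equating a1's and a2's payoffs gives 7q + 3 = −q + 10 ⇒ q = 7/8.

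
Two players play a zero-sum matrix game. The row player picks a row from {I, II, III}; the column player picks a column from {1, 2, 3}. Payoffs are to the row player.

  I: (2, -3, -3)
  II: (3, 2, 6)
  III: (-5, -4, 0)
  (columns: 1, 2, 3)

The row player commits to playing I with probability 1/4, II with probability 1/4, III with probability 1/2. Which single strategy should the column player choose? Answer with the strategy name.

If the column player plays 1, the row player's expected payoff is (1/4)·2 + (1/4)·3 + (1/2)·(-5) = -5/4.
If the column player plays 2, the row player's expected payoff is (1/4)·(-3) + (1/4)·2 + (1/2)·(-4) = -9/4.
If the column player plays 3, the row player's expected payoff is (1/4)·(-3) + (1/4)·6 + (1/2)·0 = 3/4.
The column player minimizes the row player's payoff; the smallest is -9/4, so the best response is 2.

2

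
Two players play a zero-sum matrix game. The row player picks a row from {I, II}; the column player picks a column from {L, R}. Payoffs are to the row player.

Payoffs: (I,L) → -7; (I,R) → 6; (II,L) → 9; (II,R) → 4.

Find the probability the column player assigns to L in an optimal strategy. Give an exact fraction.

Row minima: I → -7, II → 4; maximin = 4.
Column maxima: L → 9, R → 6; minimax = 6.
4 ≠ 6, so there is no saddle point; optimal play is mixed.
Let the row player play I with probability p. Expected payoff against L: (-7)p + 9(1−p) = −16p + 9; against R: 6p + 4(1−p) = 2p + 4.
Setting these equal: −16p + 9 = 2p + 4 ⇒ −18p = -5 ⇒ p = 5/18, and the value is (-16)·(5/18) + 9 = 41/9.
For the column player: with q = P(L), equating I's and II's payoffs gives −13q + 6 = 5q + 4 ⇒ q = 1/9.

1/9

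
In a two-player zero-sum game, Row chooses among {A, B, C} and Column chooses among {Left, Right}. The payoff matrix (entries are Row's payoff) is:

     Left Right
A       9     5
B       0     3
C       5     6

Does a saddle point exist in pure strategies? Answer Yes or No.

Row minima: A → 5, B → 0, C → 5; maximin = 5.
Column maxima: Left → 9, Right → 6; minimax = 6.
5 ≠ 6, so no pure-strategy equilibrium exists.

No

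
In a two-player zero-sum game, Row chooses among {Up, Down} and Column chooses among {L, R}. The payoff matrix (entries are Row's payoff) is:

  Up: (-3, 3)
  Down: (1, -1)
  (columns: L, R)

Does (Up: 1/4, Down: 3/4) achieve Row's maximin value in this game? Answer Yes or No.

Yes

Against L this mix gives (1/4)·(-3) + (3/4)·1 = 0.
Against R this mix gives (1/4)·3 + (3/4)·(-1) = 0.
All of Column's active replies (L, R) yield 0, and no column does worse for Row. The mix makes Column indifferent and guarantees 0, so it is optimal.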